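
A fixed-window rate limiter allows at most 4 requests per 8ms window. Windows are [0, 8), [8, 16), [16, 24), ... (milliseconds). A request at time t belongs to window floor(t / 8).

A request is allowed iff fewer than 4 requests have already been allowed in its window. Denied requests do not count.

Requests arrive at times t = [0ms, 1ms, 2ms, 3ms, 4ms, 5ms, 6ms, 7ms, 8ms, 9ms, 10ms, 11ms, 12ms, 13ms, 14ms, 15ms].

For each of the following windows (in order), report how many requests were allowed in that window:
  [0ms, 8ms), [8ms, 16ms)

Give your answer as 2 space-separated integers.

Answer: 4 4

Derivation:
Processing requests:
  req#1 t=0ms (window 0): ALLOW
  req#2 t=1ms (window 0): ALLOW
  req#3 t=2ms (window 0): ALLOW
  req#4 t=3ms (window 0): ALLOW
  req#5 t=4ms (window 0): DENY
  req#6 t=5ms (window 0): DENY
  req#7 t=6ms (window 0): DENY
  req#8 t=7ms (window 0): DENY
  req#9 t=8ms (window 1): ALLOW
  req#10 t=9ms (window 1): ALLOW
  req#11 t=10ms (window 1): ALLOW
  req#12 t=11ms (window 1): ALLOW
  req#13 t=12ms (window 1): DENY
  req#14 t=13ms (window 1): DENY
  req#15 t=14ms (window 1): DENY
  req#16 t=15ms (window 1): DENY

Allowed counts by window: 4 4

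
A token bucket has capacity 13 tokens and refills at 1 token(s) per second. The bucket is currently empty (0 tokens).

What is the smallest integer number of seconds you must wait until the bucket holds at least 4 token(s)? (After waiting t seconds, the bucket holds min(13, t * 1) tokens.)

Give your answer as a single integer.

Answer: 4

Derivation:
Need t * 1 >= 4, so t >= 4/1.
Smallest integer t = ceil(4/1) = 4.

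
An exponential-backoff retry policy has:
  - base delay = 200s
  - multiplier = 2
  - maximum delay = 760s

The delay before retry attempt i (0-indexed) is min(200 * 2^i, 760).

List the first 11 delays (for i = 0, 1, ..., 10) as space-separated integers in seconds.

Computing each delay:
  i=0: min(200*2^0, 760) = 200
  i=1: min(200*2^1, 760) = 400
  i=2: min(200*2^2, 760) = 760
  i=3: min(200*2^3, 760) = 760
  i=4: min(200*2^4, 760) = 760
  i=5: min(200*2^5, 760) = 760
  i=6: min(200*2^6, 760) = 760
  i=7: min(200*2^7, 760) = 760
  i=8: min(200*2^8, 760) = 760
  i=9: min(200*2^9, 760) = 760
  i=10: min(200*2^10, 760) = 760

Answer: 200 400 760 760 760 760 760 760 760 760 760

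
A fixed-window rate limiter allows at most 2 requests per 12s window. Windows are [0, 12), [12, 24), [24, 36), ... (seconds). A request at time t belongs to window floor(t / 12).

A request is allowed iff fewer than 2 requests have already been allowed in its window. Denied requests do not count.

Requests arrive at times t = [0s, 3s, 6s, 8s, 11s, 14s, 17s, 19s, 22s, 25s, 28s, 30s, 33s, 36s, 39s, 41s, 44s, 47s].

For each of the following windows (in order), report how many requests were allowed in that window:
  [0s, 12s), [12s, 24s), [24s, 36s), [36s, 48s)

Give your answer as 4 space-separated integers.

Processing requests:
  req#1 t=0s (window 0): ALLOW
  req#2 t=3s (window 0): ALLOW
  req#3 t=6s (window 0): DENY
  req#4 t=8s (window 0): DENY
  req#5 t=11s (window 0): DENY
  req#6 t=14s (window 1): ALLOW
  req#7 t=17s (window 1): ALLOW
  req#8 t=19s (window 1): DENY
  req#9 t=22s (window 1): DENY
  req#10 t=25s (window 2): ALLOW
  req#11 t=28s (window 2): ALLOW
  req#12 t=30s (window 2): DENY
  req#13 t=33s (window 2): DENY
  req#14 t=36s (window 3): ALLOW
  req#15 t=39s (window 3): ALLOW
  req#16 t=41s (window 3): DENY
  req#17 t=44s (window 3): DENY
  req#18 t=47s (window 3): DENY

Allowed counts by window: 2 2 2 2

Answer: 2 2 2 2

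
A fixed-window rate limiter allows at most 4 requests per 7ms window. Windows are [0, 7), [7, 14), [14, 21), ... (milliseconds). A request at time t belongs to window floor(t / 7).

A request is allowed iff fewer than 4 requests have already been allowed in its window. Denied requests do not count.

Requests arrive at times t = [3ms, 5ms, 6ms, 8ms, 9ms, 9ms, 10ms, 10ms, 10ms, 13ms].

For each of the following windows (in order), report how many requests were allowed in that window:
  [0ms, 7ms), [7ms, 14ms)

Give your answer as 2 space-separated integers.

Processing requests:
  req#1 t=3ms (window 0): ALLOW
  req#2 t=5ms (window 0): ALLOW
  req#3 t=6ms (window 0): ALLOW
  req#4 t=8ms (window 1): ALLOW
  req#5 t=9ms (window 1): ALLOW
  req#6 t=9ms (window 1): ALLOW
  req#7 t=10ms (window 1): ALLOW
  req#8 t=10ms (window 1): DENY
  req#9 t=10ms (window 1): DENY
  req#10 t=13ms (window 1): DENY

Allowed counts by window: 3 4

Answer: 3 4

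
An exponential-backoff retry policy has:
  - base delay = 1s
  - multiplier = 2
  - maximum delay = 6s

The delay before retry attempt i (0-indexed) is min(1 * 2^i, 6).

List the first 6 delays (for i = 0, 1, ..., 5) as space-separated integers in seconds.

Answer: 1 2 4 6 6 6

Derivation:
Computing each delay:
  i=0: min(1*2^0, 6) = 1
  i=1: min(1*2^1, 6) = 2
  i=2: min(1*2^2, 6) = 4
  i=3: min(1*2^3, 6) = 6
  i=4: min(1*2^4, 6) = 6
  i=5: min(1*2^5, 6) = 6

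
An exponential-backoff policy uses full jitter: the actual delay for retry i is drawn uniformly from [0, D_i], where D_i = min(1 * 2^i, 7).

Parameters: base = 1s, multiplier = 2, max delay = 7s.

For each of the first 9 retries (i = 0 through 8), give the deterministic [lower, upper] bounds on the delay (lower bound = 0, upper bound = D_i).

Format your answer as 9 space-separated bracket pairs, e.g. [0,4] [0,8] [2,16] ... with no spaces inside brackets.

Answer: [0,1] [0,2] [0,4] [0,7] [0,7] [0,7] [0,7] [0,7] [0,7]

Derivation:
Computing bounds per retry:
  i=0: D_i=min(1*2^0,7)=1, bounds=[0,1]
  i=1: D_i=min(1*2^1,7)=2, bounds=[0,2]
  i=2: D_i=min(1*2^2,7)=4, bounds=[0,4]
  i=3: D_i=min(1*2^3,7)=7, bounds=[0,7]
  i=4: D_i=min(1*2^4,7)=7, bounds=[0,7]
  i=5: D_i=min(1*2^5,7)=7, bounds=[0,7]
  i=6: D_i=min(1*2^6,7)=7, bounds=[0,7]
  i=7: D_i=min(1*2^7,7)=7, bounds=[0,7]
  i=8: D_i=min(1*2^8,7)=7, bounds=[0,7]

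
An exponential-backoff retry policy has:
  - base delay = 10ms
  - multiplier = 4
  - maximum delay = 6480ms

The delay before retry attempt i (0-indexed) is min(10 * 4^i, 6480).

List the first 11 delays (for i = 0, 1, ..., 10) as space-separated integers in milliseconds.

Answer: 10 40 160 640 2560 6480 6480 6480 6480 6480 6480

Derivation:
Computing each delay:
  i=0: min(10*4^0, 6480) = 10
  i=1: min(10*4^1, 6480) = 40
  i=2: min(10*4^2, 6480) = 160
  i=3: min(10*4^3, 6480) = 640
  i=4: min(10*4^4, 6480) = 2560
  i=5: min(10*4^5, 6480) = 6480
  i=6: min(10*4^6, 6480) = 6480
  i=7: min(10*4^7, 6480) = 6480
  i=8: min(10*4^8, 6480) = 6480
  i=9: min(10*4^9, 6480) = 6480
  i=10: min(10*4^10, 6480) = 6480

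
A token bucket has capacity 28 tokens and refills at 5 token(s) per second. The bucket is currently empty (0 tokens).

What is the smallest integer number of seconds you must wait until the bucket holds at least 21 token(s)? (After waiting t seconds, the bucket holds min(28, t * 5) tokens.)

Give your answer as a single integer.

Answer: 5

Derivation:
Need t * 5 >= 21, so t >= 21/5.
Smallest integer t = ceil(21/5) = 5.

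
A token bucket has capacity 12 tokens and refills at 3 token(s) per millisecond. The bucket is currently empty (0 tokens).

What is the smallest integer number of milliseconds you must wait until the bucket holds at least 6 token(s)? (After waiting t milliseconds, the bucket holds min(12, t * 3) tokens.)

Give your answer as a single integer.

Need t * 3 >= 6, so t >= 6/3.
Smallest integer t = ceil(6/3) = 2.

Answer: 2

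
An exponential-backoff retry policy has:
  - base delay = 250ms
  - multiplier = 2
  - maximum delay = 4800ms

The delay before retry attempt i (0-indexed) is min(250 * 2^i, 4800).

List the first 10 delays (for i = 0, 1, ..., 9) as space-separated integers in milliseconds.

Computing each delay:
  i=0: min(250*2^0, 4800) = 250
  i=1: min(250*2^1, 4800) = 500
  i=2: min(250*2^2, 4800) = 1000
  i=3: min(250*2^3, 4800) = 2000
  i=4: min(250*2^4, 4800) = 4000
  i=5: min(250*2^5, 4800) = 4800
  i=6: min(250*2^6, 4800) = 4800
  i=7: min(250*2^7, 4800) = 4800
  i=8: min(250*2^8, 4800) = 4800
  i=9: min(250*2^9, 4800) = 4800

Answer: 250 500 1000 2000 4000 4800 4800 4800 4800 4800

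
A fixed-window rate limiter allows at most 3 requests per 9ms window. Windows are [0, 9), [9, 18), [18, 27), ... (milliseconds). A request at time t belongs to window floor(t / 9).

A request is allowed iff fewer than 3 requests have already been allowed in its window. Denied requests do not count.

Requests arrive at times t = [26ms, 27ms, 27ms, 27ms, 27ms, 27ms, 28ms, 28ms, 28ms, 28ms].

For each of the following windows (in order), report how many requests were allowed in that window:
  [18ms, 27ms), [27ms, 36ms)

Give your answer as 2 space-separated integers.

Processing requests:
  req#1 t=26ms (window 2): ALLOW
  req#2 t=27ms (window 3): ALLOW
  req#3 t=27ms (window 3): ALLOW
  req#4 t=27ms (window 3): ALLOW
  req#5 t=27ms (window 3): DENY
  req#6 t=27ms (window 3): DENY
  req#7 t=28ms (window 3): DENY
  req#8 t=28ms (window 3): DENY
  req#9 t=28ms (window 3): DENY
  req#10 t=28ms (window 3): DENY

Allowed counts by window: 1 3

Answer: 1 3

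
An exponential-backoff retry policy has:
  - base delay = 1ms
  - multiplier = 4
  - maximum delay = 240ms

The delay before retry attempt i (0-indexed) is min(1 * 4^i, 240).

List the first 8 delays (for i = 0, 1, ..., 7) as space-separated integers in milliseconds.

Computing each delay:
  i=0: min(1*4^0, 240) = 1
  i=1: min(1*4^1, 240) = 4
  i=2: min(1*4^2, 240) = 16
  i=3: min(1*4^3, 240) = 64
  i=4: min(1*4^4, 240) = 240
  i=5: min(1*4^5, 240) = 240
  i=6: min(1*4^6, 240) = 240
  i=7: min(1*4^7, 240) = 240

Answer: 1 4 16 64 240 240 240 240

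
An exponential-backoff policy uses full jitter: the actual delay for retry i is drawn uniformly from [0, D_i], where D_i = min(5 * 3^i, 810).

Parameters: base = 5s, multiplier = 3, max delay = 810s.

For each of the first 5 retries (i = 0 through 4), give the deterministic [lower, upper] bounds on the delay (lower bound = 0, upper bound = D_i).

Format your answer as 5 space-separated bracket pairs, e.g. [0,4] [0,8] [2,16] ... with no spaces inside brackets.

Computing bounds per retry:
  i=0: D_i=min(5*3^0,810)=5, bounds=[0,5]
  i=1: D_i=min(5*3^1,810)=15, bounds=[0,15]
  i=2: D_i=min(5*3^2,810)=45, bounds=[0,45]
  i=3: D_i=min(5*3^3,810)=135, bounds=[0,135]
  i=4: D_i=min(5*3^4,810)=405, bounds=[0,405]

Answer: [0,5] [0,15] [0,45] [0,135] [0,405]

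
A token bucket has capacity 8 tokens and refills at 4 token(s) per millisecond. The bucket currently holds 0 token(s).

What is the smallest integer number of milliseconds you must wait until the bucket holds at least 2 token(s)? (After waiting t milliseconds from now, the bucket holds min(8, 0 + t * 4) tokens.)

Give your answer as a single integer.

Answer: 1

Derivation:
Need 0 + t * 4 >= 2, so t >= 2/4.
Smallest integer t = ceil(2/4) = 1.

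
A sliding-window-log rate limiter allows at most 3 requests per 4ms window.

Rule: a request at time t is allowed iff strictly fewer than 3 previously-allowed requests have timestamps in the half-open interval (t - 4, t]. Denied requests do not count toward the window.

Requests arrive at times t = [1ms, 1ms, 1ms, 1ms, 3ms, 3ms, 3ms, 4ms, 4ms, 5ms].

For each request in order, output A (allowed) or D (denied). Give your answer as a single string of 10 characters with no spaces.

Tracking allowed requests in the window:
  req#1 t=1ms: ALLOW
  req#2 t=1ms: ALLOW
  req#3 t=1ms: ALLOW
  req#4 t=1ms: DENY
  req#5 t=3ms: DENY
  req#6 t=3ms: DENY
  req#7 t=3ms: DENY
  req#8 t=4ms: DENY
  req#9 t=4ms: DENY
  req#10 t=5ms: ALLOW

Answer: AAADDDDDDA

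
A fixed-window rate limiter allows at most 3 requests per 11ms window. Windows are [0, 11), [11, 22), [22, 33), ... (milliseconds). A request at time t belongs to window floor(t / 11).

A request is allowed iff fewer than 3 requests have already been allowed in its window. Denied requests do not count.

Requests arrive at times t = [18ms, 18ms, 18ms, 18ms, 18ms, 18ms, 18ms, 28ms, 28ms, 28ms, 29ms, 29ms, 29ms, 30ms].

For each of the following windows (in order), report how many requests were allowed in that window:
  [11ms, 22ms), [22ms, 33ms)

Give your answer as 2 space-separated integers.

Processing requests:
  req#1 t=18ms (window 1): ALLOW
  req#2 t=18ms (window 1): ALLOW
  req#3 t=18ms (window 1): ALLOW
  req#4 t=18ms (window 1): DENY
  req#5 t=18ms (window 1): DENY
  req#6 t=18ms (window 1): DENY
  req#7 t=18ms (window 1): DENY
  req#8 t=28ms (window 2): ALLOW
  req#9 t=28ms (window 2): ALLOW
  req#10 t=28ms (window 2): ALLOW
  req#11 t=29ms (window 2): DENY
  req#12 t=29ms (window 2): DENY
  req#13 t=29ms (window 2): DENY
  req#14 t=30ms (window 2): DENY

Allowed counts by window: 3 3

Answer: 3 3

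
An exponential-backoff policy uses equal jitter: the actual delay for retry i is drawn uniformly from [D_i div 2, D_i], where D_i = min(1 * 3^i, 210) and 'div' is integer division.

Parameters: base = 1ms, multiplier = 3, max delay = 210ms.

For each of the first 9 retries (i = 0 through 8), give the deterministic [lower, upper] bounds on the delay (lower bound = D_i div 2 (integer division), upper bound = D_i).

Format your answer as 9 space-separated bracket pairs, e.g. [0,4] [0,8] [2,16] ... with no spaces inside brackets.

Answer: [0,1] [1,3] [4,9] [13,27] [40,81] [105,210] [105,210] [105,210] [105,210]

Derivation:
Computing bounds per retry:
  i=0: D_i=min(1*3^0,210)=1, bounds=[0,1]
  i=1: D_i=min(1*3^1,210)=3, bounds=[1,3]
  i=2: D_i=min(1*3^2,210)=9, bounds=[4,9]
  i=3: D_i=min(1*3^3,210)=27, bounds=[13,27]
  i=4: D_i=min(1*3^4,210)=81, bounds=[40,81]
  i=5: D_i=min(1*3^5,210)=210, bounds=[105,210]
  i=6: D_i=min(1*3^6,210)=210, bounds=[105,210]
  i=7: D_i=min(1*3^7,210)=210, bounds=[105,210]
  i=8: D_i=min(1*3^8,210)=210, bounds=[105,210]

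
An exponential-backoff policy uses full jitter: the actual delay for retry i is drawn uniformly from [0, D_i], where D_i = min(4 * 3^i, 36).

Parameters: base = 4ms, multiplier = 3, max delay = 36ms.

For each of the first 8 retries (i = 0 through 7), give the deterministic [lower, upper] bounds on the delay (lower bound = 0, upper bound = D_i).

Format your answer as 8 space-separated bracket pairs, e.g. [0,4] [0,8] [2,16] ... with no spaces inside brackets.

Answer: [0,4] [0,12] [0,36] [0,36] [0,36] [0,36] [0,36] [0,36]

Derivation:
Computing bounds per retry:
  i=0: D_i=min(4*3^0,36)=4, bounds=[0,4]
  i=1: D_i=min(4*3^1,36)=12, bounds=[0,12]
  i=2: D_i=min(4*3^2,36)=36, bounds=[0,36]
  i=3: D_i=min(4*3^3,36)=36, bounds=[0,36]
  i=4: D_i=min(4*3^4,36)=36, bounds=[0,36]
  i=5: D_i=min(4*3^5,36)=36, bounds=[0,36]
  i=6: D_i=min(4*3^6,36)=36, bounds=[0,36]
  i=7: D_i=min(4*3^7,36)=36, bounds=[0,36]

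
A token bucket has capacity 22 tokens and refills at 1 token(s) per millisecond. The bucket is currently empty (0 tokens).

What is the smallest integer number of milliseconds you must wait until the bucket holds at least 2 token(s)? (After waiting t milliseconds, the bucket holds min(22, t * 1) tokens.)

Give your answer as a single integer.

Answer: 2

Derivation:
Need t * 1 >= 2, so t >= 2/1.
Smallest integer t = ceil(2/1) = 2.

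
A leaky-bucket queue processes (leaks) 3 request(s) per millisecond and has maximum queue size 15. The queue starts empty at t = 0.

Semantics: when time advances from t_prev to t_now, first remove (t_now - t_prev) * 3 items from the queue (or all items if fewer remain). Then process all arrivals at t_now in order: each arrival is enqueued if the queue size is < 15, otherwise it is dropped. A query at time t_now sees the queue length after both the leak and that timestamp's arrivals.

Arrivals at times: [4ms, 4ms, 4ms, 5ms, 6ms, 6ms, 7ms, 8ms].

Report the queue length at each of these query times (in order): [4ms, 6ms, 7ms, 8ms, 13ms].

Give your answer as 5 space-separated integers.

Queue lengths at query times:
  query t=4ms: backlog = 3
  query t=6ms: backlog = 2
  query t=7ms: backlog = 1
  query t=8ms: backlog = 1
  query t=13ms: backlog = 0

Answer: 3 2 1 1 0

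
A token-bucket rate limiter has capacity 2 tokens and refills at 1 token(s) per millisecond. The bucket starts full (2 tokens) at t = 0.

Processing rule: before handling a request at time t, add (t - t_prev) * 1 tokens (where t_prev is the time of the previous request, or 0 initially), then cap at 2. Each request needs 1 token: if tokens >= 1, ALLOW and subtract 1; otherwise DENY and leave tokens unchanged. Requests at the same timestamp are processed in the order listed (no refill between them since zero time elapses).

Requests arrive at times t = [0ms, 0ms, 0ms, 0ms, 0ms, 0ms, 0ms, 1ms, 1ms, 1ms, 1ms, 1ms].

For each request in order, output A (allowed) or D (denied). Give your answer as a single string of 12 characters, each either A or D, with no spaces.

Simulating step by step:
  req#1 t=0ms: ALLOW
  req#2 t=0ms: ALLOW
  req#3 t=0ms: DENY
  req#4 t=0ms: DENY
  req#5 t=0ms: DENY
  req#6 t=0ms: DENY
  req#7 t=0ms: DENY
  req#8 t=1ms: ALLOW
  req#9 t=1ms: DENY
  req#10 t=1ms: DENY
  req#11 t=1ms: DENY
  req#12 t=1ms: DENY

Answer: AADDDDDADDDD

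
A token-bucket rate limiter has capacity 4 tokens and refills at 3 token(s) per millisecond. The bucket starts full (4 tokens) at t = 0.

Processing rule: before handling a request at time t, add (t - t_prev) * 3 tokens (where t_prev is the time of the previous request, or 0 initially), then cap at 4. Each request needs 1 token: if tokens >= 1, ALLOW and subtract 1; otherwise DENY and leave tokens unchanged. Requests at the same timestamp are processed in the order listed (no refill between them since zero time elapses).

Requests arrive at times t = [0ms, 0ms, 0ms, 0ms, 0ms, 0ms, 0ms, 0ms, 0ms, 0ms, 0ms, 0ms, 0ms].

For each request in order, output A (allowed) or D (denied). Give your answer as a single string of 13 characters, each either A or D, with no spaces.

Answer: AAAADDDDDDDDD

Derivation:
Simulating step by step:
  req#1 t=0ms: ALLOW
  req#2 t=0ms: ALLOW
  req#3 t=0ms: ALLOW
  req#4 t=0ms: ALLOW
  req#5 t=0ms: DENY
  req#6 t=0ms: DENY
  req#7 t=0ms: DENY
  req#8 t=0ms: DENY
  req#9 t=0ms: DENY
  req#10 t=0ms: DENY
  req#11 t=0ms: DENY
  req#12 t=0ms: DENY
  req#13 t=0ms: DENY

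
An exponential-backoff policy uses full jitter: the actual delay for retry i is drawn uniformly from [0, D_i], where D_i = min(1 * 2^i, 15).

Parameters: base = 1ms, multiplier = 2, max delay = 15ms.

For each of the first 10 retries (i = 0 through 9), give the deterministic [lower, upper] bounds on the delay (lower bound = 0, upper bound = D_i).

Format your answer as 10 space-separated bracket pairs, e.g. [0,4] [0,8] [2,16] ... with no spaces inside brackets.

Answer: [0,1] [0,2] [0,4] [0,8] [0,15] [0,15] [0,15] [0,15] [0,15] [0,15]

Derivation:
Computing bounds per retry:
  i=0: D_i=min(1*2^0,15)=1, bounds=[0,1]
  i=1: D_i=min(1*2^1,15)=2, bounds=[0,2]
  i=2: D_i=min(1*2^2,15)=4, bounds=[0,4]
  i=3: D_i=min(1*2^3,15)=8, bounds=[0,8]
  i=4: D_i=min(1*2^4,15)=15, bounds=[0,15]
  i=5: D_i=min(1*2^5,15)=15, bounds=[0,15]
  i=6: D_i=min(1*2^6,15)=15, bounds=[0,15]
  i=7: D_i=min(1*2^7,15)=15, bounds=[0,15]
  i=8: D_i=min(1*2^8,15)=15, bounds=[0,15]
  i=9: D_i=min(1*2^9,15)=15, bounds=[0,15]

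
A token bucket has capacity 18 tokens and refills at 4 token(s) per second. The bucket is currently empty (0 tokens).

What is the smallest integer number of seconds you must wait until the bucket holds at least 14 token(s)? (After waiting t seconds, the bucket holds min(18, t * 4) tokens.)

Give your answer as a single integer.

Need t * 4 >= 14, so t >= 14/4.
Smallest integer t = ceil(14/4) = 4.

Answer: 4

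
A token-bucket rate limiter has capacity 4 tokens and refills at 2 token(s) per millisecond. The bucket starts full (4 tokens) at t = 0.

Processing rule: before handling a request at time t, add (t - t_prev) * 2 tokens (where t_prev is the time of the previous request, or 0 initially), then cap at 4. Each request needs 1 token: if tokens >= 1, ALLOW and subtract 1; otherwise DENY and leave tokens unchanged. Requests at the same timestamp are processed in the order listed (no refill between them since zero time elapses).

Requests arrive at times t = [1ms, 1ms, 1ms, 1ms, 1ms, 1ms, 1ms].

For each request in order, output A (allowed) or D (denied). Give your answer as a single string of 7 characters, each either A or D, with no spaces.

Answer: AAAADDD

Derivation:
Simulating step by step:
  req#1 t=1ms: ALLOW
  req#2 t=1ms: ALLOW
  req#3 t=1ms: ALLOW
  req#4 t=1ms: ALLOW
  req#5 t=1ms: DENY
  req#6 t=1ms: DENY
  req#7 t=1ms: DENY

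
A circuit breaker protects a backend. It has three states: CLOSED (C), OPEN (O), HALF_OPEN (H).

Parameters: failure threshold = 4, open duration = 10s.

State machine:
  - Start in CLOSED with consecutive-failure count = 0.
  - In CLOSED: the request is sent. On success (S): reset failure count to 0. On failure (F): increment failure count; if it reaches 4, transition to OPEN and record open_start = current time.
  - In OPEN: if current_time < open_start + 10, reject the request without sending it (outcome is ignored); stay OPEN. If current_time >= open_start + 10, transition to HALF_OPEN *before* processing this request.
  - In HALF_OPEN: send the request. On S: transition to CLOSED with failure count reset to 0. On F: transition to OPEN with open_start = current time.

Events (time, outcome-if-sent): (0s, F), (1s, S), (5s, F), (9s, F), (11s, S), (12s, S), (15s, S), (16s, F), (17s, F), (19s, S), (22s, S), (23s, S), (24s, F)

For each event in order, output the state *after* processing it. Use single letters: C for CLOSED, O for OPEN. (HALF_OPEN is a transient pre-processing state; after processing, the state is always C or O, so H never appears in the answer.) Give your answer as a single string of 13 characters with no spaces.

State after each event:
  event#1 t=0s outcome=F: state=CLOSED
  event#2 t=1s outcome=S: state=CLOSED
  event#3 t=5s outcome=F: state=CLOSED
  event#4 t=9s outcome=F: state=CLOSED
  event#5 t=11s outcome=S: state=CLOSED
  event#6 t=12s outcome=S: state=CLOSED
  event#7 t=15s outcome=S: state=CLOSED
  event#8 t=16s outcome=F: state=CLOSED
  event#9 t=17s outcome=F: state=CLOSED
  event#10 t=19s outcome=S: state=CLOSED
  event#11 t=22s outcome=S: state=CLOSED
  event#12 t=23s outcome=S: state=CLOSED
  event#13 t=24s outcome=F: state=CLOSED

Answer: CCCCCCCCCCCCC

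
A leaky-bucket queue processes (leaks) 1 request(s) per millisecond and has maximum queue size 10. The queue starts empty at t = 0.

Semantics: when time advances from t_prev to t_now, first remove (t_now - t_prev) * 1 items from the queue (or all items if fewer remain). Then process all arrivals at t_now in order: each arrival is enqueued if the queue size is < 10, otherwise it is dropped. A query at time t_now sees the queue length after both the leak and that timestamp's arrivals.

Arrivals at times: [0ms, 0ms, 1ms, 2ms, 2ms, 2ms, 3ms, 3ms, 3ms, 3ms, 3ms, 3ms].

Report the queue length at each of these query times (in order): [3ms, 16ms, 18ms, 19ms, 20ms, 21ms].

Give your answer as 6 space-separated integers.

Queue lengths at query times:
  query t=3ms: backlog = 9
  query t=16ms: backlog = 0
  query t=18ms: backlog = 0
  query t=19ms: backlog = 0
  query t=20ms: backlog = 0
  query t=21ms: backlog = 0

Answer: 9 0 0 0 0 0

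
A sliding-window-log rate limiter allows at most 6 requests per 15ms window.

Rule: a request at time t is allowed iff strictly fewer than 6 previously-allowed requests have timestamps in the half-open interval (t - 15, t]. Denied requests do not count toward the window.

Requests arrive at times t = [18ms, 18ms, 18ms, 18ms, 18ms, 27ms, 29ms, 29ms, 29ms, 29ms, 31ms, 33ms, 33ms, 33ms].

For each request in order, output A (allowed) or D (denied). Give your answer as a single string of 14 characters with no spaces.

Answer: AAAAAADDDDDAAA

Derivation:
Tracking allowed requests in the window:
  req#1 t=18ms: ALLOW
  req#2 t=18ms: ALLOW
  req#3 t=18ms: ALLOW
  req#4 t=18ms: ALLOW
  req#5 t=18ms: ALLOW
  req#6 t=27ms: ALLOW
  req#7 t=29ms: DENY
  req#8 t=29ms: DENY
  req#9 t=29ms: DENY
  req#10 t=29ms: DENY
  req#11 t=31ms: DENY
  req#12 t=33ms: ALLOW
  req#13 t=33ms: ALLOW
  req#14 t=33ms: ALLOW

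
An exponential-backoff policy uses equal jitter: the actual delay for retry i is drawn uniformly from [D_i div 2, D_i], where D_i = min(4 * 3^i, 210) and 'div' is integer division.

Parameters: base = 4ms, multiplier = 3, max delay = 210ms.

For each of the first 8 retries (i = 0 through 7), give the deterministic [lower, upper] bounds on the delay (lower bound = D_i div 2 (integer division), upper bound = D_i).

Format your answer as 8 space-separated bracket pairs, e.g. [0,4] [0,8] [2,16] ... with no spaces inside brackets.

Answer: [2,4] [6,12] [18,36] [54,108] [105,210] [105,210] [105,210] [105,210]

Derivation:
Computing bounds per retry:
  i=0: D_i=min(4*3^0,210)=4, bounds=[2,4]
  i=1: D_i=min(4*3^1,210)=12, bounds=[6,12]
  i=2: D_i=min(4*3^2,210)=36, bounds=[18,36]
  i=3: D_i=min(4*3^3,210)=108, bounds=[54,108]
  i=4: D_i=min(4*3^4,210)=210, bounds=[105,210]
  i=5: D_i=min(4*3^5,210)=210, bounds=[105,210]
  i=6: D_i=min(4*3^6,210)=210, bounds=[105,210]
  i=7: D_i=min(4*3^7,210)=210, bounds=[105,210]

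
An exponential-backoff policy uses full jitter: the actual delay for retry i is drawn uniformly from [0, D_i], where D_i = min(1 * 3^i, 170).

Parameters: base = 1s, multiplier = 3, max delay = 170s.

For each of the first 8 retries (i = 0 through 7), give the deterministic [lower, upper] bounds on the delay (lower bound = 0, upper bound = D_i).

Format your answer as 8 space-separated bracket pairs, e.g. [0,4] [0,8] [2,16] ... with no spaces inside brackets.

Computing bounds per retry:
  i=0: D_i=min(1*3^0,170)=1, bounds=[0,1]
  i=1: D_i=min(1*3^1,170)=3, bounds=[0,3]
  i=2: D_i=min(1*3^2,170)=9, bounds=[0,9]
  i=3: D_i=min(1*3^3,170)=27, bounds=[0,27]
  i=4: D_i=min(1*3^4,170)=81, bounds=[0,81]
  i=5: D_i=min(1*3^5,170)=170, bounds=[0,170]
  i=6: D_i=min(1*3^6,170)=170, bounds=[0,170]
  i=7: D_i=min(1*3^7,170)=170, bounds=[0,170]

Answer: [0,1] [0,3] [0,9] [0,27] [0,81] [0,170] [0,170] [0,170]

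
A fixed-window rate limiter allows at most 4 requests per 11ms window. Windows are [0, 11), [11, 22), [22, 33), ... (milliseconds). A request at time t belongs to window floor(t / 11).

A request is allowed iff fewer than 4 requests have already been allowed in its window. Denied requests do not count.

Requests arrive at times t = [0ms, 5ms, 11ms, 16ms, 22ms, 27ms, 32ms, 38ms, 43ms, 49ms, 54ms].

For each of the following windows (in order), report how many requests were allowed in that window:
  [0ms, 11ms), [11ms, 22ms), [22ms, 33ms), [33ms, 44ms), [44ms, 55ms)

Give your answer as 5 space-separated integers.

Answer: 2 2 3 2 2

Derivation:
Processing requests:
  req#1 t=0ms (window 0): ALLOW
  req#2 t=5ms (window 0): ALLOW
  req#3 t=11ms (window 1): ALLOW
  req#4 t=16ms (window 1): ALLOW
  req#5 t=22ms (window 2): ALLOW
  req#6 t=27ms (window 2): ALLOW
  req#7 t=32ms (window 2): ALLOW
  req#8 t=38ms (window 3): ALLOW
  req#9 t=43ms (window 3): ALLOW
  req#10 t=49ms (window 4): ALLOW
  req#11 t=54ms (window 4): ALLOW

Allowed counts by window: 2 2 3 2 2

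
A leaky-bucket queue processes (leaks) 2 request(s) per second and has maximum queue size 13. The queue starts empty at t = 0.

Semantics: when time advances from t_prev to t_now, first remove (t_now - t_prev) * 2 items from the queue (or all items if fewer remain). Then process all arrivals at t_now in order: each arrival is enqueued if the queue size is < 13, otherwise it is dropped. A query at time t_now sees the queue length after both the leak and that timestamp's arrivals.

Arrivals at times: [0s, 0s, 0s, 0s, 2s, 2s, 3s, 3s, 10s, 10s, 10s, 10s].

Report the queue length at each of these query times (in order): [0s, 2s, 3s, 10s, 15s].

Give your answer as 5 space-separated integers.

Queue lengths at query times:
  query t=0s: backlog = 4
  query t=2s: backlog = 2
  query t=3s: backlog = 2
  query t=10s: backlog = 4
  query t=15s: backlog = 0

Answer: 4 2 2 4 0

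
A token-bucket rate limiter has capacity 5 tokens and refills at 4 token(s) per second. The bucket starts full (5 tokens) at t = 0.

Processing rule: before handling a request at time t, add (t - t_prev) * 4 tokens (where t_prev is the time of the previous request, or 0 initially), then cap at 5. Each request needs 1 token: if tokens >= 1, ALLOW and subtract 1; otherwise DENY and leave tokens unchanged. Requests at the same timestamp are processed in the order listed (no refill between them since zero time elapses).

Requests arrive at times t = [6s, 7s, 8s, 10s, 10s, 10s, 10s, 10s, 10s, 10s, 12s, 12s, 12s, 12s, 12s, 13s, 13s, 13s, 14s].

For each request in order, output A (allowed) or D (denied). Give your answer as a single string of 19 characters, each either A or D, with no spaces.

Simulating step by step:
  req#1 t=6s: ALLOW
  req#2 t=7s: ALLOW
  req#3 t=8s: ALLOW
  req#4 t=10s: ALLOW
  req#5 t=10s: ALLOW
  req#6 t=10s: ALLOW
  req#7 t=10s: ALLOW
  req#8 t=10s: ALLOW
  req#9 t=10s: DENY
  req#10 t=10s: DENY
  req#11 t=12s: ALLOW
  req#12 t=12s: ALLOW
  req#13 t=12s: ALLOW
  req#14 t=12s: ALLOW
  req#15 t=12s: ALLOW
  req#16 t=13s: ALLOW
  req#17 t=13s: ALLOW
  req#18 t=13s: ALLOW
  req#19 t=14s: ALLOW

Answer: AAAAAAAADDAAAAAAAAA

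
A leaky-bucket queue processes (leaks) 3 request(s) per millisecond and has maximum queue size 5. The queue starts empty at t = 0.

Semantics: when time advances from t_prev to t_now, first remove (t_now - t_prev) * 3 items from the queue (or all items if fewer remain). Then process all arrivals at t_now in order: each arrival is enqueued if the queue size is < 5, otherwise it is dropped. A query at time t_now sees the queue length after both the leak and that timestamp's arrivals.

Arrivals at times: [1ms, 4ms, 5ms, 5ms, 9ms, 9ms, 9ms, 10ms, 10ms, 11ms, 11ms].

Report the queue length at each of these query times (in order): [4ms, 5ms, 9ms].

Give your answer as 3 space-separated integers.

Answer: 1 2 3

Derivation:
Queue lengths at query times:
  query t=4ms: backlog = 1
  query t=5ms: backlog = 2
  query t=9ms: backlog = 3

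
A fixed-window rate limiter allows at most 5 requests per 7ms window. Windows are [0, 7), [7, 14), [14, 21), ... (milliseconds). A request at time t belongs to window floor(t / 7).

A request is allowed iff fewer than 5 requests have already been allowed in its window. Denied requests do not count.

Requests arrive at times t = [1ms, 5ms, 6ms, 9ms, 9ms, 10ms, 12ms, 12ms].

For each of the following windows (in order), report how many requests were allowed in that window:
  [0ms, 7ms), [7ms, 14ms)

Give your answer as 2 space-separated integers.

Processing requests:
  req#1 t=1ms (window 0): ALLOW
  req#2 t=5ms (window 0): ALLOW
  req#3 t=6ms (window 0): ALLOW
  req#4 t=9ms (window 1): ALLOW
  req#5 t=9ms (window 1): ALLOW
  req#6 t=10ms (window 1): ALLOW
  req#7 t=12ms (window 1): ALLOW
  req#8 t=12ms (window 1): ALLOW

Allowed counts by window: 3 5

Answer: 3 5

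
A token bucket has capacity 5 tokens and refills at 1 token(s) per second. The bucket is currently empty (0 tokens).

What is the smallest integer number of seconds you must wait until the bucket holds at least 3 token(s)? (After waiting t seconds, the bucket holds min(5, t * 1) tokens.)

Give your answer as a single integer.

Need t * 1 >= 3, so t >= 3/1.
Smallest integer t = ceil(3/1) = 3.

Answer: 3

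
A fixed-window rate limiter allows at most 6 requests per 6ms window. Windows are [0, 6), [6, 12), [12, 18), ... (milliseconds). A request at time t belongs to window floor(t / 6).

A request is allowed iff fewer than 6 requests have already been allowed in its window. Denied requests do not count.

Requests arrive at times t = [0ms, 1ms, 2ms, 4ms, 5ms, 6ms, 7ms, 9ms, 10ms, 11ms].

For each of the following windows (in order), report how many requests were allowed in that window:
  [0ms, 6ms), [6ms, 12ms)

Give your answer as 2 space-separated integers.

Processing requests:
  req#1 t=0ms (window 0): ALLOW
  req#2 t=1ms (window 0): ALLOW
  req#3 t=2ms (window 0): ALLOW
  req#4 t=4ms (window 0): ALLOW
  req#5 t=5ms (window 0): ALLOW
  req#6 t=6ms (window 1): ALLOW
  req#7 t=7ms (window 1): ALLOW
  req#8 t=9ms (window 1): ALLOW
  req#9 t=10ms (window 1): ALLOW
  req#10 t=11ms (window 1): ALLOW

Allowed counts by window: 5 5

Answer: 5 5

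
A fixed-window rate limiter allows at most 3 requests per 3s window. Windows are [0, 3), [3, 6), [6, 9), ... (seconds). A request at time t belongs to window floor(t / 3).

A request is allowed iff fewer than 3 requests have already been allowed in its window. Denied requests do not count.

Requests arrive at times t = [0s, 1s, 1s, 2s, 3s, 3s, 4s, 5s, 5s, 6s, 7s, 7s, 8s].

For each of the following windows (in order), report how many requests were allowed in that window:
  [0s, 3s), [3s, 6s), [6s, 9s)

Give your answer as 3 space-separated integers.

Answer: 3 3 3

Derivation:
Processing requests:
  req#1 t=0s (window 0): ALLOW
  req#2 t=1s (window 0): ALLOW
  req#3 t=1s (window 0): ALLOW
  req#4 t=2s (window 0): DENY
  req#5 t=3s (window 1): ALLOW
  req#6 t=3s (window 1): ALLOW
  req#7 t=4s (window 1): ALLOW
  req#8 t=5s (window 1): DENY
  req#9 t=5s (window 1): DENY
  req#10 t=6s (window 2): ALLOW
  req#11 t=7s (window 2): ALLOW
  req#12 t=7s (window 2): ALLOW
  req#13 t=8s (window 2): DENY

Allowed counts by window: 3 3 3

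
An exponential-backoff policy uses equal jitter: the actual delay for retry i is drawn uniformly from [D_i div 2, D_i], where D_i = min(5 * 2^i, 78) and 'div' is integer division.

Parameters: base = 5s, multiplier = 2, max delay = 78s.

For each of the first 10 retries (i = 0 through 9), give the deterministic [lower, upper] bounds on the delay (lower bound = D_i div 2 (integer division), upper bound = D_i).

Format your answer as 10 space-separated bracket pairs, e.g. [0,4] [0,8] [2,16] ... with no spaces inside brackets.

Answer: [2,5] [5,10] [10,20] [20,40] [39,78] [39,78] [39,78] [39,78] [39,78] [39,78]

Derivation:
Computing bounds per retry:
  i=0: D_i=min(5*2^0,78)=5, bounds=[2,5]
  i=1: D_i=min(5*2^1,78)=10, bounds=[5,10]
  i=2: D_i=min(5*2^2,78)=20, bounds=[10,20]
  i=3: D_i=min(5*2^3,78)=40, bounds=[20,40]
  i=4: D_i=min(5*2^4,78)=78, bounds=[39,78]
  i=5: D_i=min(5*2^5,78)=78, bounds=[39,78]
  i=6: D_i=min(5*2^6,78)=78, bounds=[39,78]
  i=7: D_i=min(5*2^7,78)=78, bounds=[39,78]
  i=8: D_i=min(5*2^8,78)=78, bounds=[39,78]
  i=9: D_i=min(5*2^9,78)=78, bounds=[39,78]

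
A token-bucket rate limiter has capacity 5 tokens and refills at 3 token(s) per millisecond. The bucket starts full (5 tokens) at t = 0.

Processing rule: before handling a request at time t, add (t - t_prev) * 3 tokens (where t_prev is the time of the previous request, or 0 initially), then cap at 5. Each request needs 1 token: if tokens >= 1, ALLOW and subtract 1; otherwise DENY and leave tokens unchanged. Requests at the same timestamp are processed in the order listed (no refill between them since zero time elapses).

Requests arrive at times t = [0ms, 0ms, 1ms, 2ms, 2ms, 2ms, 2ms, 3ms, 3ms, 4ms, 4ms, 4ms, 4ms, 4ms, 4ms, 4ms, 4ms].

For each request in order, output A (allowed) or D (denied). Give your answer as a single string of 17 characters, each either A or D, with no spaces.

Answer: AAAAAAAAAAAAAADDD

Derivation:
Simulating step by step:
  req#1 t=0ms: ALLOW
  req#2 t=0ms: ALLOW
  req#3 t=1ms: ALLOW
  req#4 t=2ms: ALLOW
  req#5 t=2ms: ALLOW
  req#6 t=2ms: ALLOW
  req#7 t=2ms: ALLOW
  req#8 t=3ms: ALLOW
  req#9 t=3ms: ALLOW
  req#10 t=4ms: ALLOW
  req#11 t=4ms: ALLOW
  req#12 t=4ms: ALLOW
  req#13 t=4ms: ALLOW
  req#14 t=4ms: ALLOW
  req#15 t=4ms: DENY
  req#16 t=4ms: DENY
  req#17 t=4ms: DENY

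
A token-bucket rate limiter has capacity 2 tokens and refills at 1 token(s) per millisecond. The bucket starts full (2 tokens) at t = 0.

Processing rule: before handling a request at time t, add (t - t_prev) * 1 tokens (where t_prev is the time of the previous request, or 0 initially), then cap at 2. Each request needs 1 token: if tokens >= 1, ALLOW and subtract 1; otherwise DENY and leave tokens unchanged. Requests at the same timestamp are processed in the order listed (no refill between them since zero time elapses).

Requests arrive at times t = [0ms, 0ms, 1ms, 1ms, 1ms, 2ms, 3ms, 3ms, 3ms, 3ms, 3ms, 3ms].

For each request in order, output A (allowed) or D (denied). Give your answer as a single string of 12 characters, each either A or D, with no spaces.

Answer: AAADDAADDDDD

Derivation:
Simulating step by step:
  req#1 t=0ms: ALLOW
  req#2 t=0ms: ALLOW
  req#3 t=1ms: ALLOW
  req#4 t=1ms: DENY
  req#5 t=1ms: DENY
  req#6 t=2ms: ALLOW
  req#7 t=3ms: ALLOW
  req#8 t=3ms: DENY
  req#9 t=3ms: DENY
  req#10 t=3ms: DENY
  req#11 t=3ms: DENY
  req#12 t=3ms: DENY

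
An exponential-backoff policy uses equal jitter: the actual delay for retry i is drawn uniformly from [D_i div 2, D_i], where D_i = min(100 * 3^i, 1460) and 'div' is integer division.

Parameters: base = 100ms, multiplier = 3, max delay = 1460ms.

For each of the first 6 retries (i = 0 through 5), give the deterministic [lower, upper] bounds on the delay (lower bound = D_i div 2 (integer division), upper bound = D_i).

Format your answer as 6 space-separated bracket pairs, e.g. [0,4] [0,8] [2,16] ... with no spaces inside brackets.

Computing bounds per retry:
  i=0: D_i=min(100*3^0,1460)=100, bounds=[50,100]
  i=1: D_i=min(100*3^1,1460)=300, bounds=[150,300]
  i=2: D_i=min(100*3^2,1460)=900, bounds=[450,900]
  i=3: D_i=min(100*3^3,1460)=1460, bounds=[730,1460]
  i=4: D_i=min(100*3^4,1460)=1460, bounds=[730,1460]
  i=5: D_i=min(100*3^5,1460)=1460, bounds=[730,1460]

Answer: [50,100] [150,300] [450,900] [730,1460] [730,1460] [730,1460]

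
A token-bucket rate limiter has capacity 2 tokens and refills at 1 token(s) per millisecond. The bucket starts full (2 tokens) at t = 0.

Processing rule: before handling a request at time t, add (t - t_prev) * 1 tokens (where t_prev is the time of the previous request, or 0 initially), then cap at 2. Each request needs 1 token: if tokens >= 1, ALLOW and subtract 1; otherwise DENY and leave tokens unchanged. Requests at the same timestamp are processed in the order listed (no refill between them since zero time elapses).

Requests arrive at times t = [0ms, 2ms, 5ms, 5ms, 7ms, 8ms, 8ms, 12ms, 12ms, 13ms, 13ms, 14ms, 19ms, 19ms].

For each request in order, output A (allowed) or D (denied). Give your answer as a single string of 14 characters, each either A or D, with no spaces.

Simulating step by step:
  req#1 t=0ms: ALLOW
  req#2 t=2ms: ALLOW
  req#3 t=5ms: ALLOW
  req#4 t=5ms: ALLOW
  req#5 t=7ms: ALLOW
  req#6 t=8ms: ALLOW
  req#7 t=8ms: ALLOW
  req#8 t=12ms: ALLOW
  req#9 t=12ms: ALLOW
  req#10 t=13ms: ALLOW
  req#11 t=13ms: DENY
  req#12 t=14ms: ALLOW
  req#13 t=19ms: ALLOW
  req#14 t=19ms: ALLOW

Answer: AAAAAAAAAADAAA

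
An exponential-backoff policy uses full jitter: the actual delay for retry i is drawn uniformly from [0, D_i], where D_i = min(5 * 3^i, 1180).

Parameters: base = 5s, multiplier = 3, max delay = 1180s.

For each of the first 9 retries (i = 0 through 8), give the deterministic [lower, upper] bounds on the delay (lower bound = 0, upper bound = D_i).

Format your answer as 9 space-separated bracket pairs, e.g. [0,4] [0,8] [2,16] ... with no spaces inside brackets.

Computing bounds per retry:
  i=0: D_i=min(5*3^0,1180)=5, bounds=[0,5]
  i=1: D_i=min(5*3^1,1180)=15, bounds=[0,15]
  i=2: D_i=min(5*3^2,1180)=45, bounds=[0,45]
  i=3: D_i=min(5*3^3,1180)=135, bounds=[0,135]
  i=4: D_i=min(5*3^4,1180)=405, bounds=[0,405]
  i=5: D_i=min(5*3^5,1180)=1180, bounds=[0,1180]
  i=6: D_i=min(5*3^6,1180)=1180, bounds=[0,1180]
  i=7: D_i=min(5*3^7,1180)=1180, bounds=[0,1180]
  i=8: D_i=min(5*3^8,1180)=1180, bounds=[0,1180]

Answer: [0,5] [0,15] [0,45] [0,135] [0,405] [0,1180] [0,1180] [0,1180] [0,1180]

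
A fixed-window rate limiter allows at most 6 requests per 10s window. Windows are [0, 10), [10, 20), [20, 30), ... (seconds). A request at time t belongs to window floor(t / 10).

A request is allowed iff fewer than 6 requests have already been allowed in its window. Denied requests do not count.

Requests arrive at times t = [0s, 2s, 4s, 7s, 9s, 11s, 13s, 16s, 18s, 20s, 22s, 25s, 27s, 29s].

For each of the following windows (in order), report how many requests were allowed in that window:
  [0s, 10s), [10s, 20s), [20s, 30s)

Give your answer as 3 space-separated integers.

Processing requests:
  req#1 t=0s (window 0): ALLOW
  req#2 t=2s (window 0): ALLOW
  req#3 t=4s (window 0): ALLOW
  req#4 t=7s (window 0): ALLOW
  req#5 t=9s (window 0): ALLOW
  req#6 t=11s (window 1): ALLOW
  req#7 t=13s (window 1): ALLOW
  req#8 t=16s (window 1): ALLOW
  req#9 t=18s (window 1): ALLOW
  req#10 t=20s (window 2): ALLOW
  req#11 t=22s (window 2): ALLOW
  req#12 t=25s (window 2): ALLOW
  req#13 t=27s (window 2): ALLOW
  req#14 t=29s (window 2): ALLOW

Allowed counts by window: 5 4 5

Answer: 5 4 5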